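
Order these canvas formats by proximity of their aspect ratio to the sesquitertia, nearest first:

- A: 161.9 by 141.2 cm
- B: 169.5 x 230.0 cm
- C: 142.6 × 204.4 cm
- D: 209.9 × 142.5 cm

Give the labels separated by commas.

B, C, D, A

A: 161.9/141.2 ≈ 1.147 → |1.147 − 1.333| = 0.186
B: 230.0/169.5 ≈ 1.357 → |1.357 − 1.333| = 0.024
C: 204.4/142.6 ≈ 1.433 → |1.433 − 1.333| = 0.100
D: 209.9/142.5 ≈ 1.473 → |1.473 − 1.333| = 0.140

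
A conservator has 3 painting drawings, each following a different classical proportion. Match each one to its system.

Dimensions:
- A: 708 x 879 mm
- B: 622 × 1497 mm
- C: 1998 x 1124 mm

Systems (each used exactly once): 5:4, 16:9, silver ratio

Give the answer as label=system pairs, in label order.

A=5:4, B=silver ratio, C=16:9

A = 879/708 ≈ 1.242 → 5:4 (1.250)
B = 1497/622 ≈ 2.407 → silver ratio (2.414)
C = 1998/1124 ≈ 1.778 → 16:9 (1.778)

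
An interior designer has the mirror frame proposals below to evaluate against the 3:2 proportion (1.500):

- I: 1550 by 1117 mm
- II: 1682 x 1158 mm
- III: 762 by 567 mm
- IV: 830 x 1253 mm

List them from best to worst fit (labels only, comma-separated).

IV, II, I, III

Ratios: I = 1550 / 1117 ≈ 1.388; II = 1682 / 1158 ≈ 1.453; III = 762 / 567 ≈ 1.344; IV = 1253 / 830 ≈ 1.510.
|Δ from 1.500|: I 0.112; II 0.047; III 0.156; IV 0.010.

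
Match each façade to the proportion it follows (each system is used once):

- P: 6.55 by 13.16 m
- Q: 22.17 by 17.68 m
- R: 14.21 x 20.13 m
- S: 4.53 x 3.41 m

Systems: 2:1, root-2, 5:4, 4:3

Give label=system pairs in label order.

Ratios: P ≈ 2.009; Q ≈ 1.254; R ≈ 1.417; S ≈ 1.328.
Targets: 2:1 ≈ 2.000; root-2 ≈ 1.414; 5:4 ≈ 1.250; 4:3 ≈ 1.333.

P=2:1, Q=5:4, R=root-2, S=4:3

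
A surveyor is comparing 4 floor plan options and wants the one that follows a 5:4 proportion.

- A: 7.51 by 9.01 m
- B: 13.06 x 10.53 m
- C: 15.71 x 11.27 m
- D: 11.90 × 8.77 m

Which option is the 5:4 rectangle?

B

Target 5:4 ≈ 1.250.
A: 1.200 (Δ0.050)  B: 1.240 (Δ0.010)  C: 1.394 (Δ0.144)  D: 1.357 (Δ0.107)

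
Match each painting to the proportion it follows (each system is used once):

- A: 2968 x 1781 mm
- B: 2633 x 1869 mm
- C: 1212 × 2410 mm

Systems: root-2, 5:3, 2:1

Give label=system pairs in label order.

Ratios: A ≈ 1.666; B ≈ 1.409; C ≈ 1.988.
Targets: root-2 ≈ 1.414; 5:3 ≈ 1.667; 2:1 ≈ 2.000.

A=5:3, B=root-2, C=2:1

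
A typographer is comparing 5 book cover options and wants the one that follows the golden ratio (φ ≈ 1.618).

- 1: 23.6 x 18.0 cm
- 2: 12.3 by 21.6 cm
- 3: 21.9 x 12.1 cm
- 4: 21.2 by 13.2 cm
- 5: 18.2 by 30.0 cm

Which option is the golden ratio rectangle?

4

Target golden ratio ≈ 1.618.
1: 1.311 (Δ0.307)  2: 1.756 (Δ0.138)  3: 1.810 (Δ0.192)  4: 1.606 (Δ0.012)  5: 1.648 (Δ0.030)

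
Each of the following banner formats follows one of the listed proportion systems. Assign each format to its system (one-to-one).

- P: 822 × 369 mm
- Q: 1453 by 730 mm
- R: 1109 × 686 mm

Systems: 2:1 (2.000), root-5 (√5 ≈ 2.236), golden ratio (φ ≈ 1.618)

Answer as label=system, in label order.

P = 822/369 ≈ 2.228 → root-5 (2.236)
Q = 1453/730 ≈ 1.990 → 2:1 (2.000)
R = 1109/686 ≈ 1.617 → golden ratio (1.618)

P=root-5, Q=2:1, R=golden ratio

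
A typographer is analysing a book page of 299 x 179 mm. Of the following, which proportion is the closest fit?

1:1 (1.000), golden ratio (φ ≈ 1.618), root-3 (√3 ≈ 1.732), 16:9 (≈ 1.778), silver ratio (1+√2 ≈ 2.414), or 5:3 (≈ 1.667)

5:3

299/179 ≈ 1.670. Nearest candidates are 5:3 (1.667, off by 0.003) and golden ratio (1.618, off by 0.052).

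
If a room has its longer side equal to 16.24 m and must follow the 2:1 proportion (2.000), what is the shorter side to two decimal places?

8.12 m

2:1 = 2.00000.
Shorter side = 16.24 ÷ 2.00000 ≈ 8.1200 → 8.12 m.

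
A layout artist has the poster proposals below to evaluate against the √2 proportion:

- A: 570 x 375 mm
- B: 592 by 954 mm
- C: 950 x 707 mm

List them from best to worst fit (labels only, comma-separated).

Ratios: A = 570 / 375 ≈ 1.520; B = 954 / 592 ≈ 1.611; C = 950 / 707 ≈ 1.344.
|Δ from 1.414|: A 0.106; B 0.197; C 0.070.

C, A, B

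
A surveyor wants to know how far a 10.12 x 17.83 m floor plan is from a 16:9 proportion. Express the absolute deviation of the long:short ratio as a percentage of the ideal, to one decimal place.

Ratio = 17.83 / 10.12 ≈ 1.7619.
Ideal 16:9 ≈ 1.7778. |1.7619 − 1.7778| / 1.7778 ≈ 0.89% → 0.9%.

0.9%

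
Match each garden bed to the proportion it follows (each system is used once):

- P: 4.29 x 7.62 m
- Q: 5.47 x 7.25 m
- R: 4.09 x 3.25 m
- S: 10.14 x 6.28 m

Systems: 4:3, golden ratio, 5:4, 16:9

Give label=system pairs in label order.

P=16:9, Q=4:3, R=5:4, S=golden ratio

Ratios: P ≈ 1.776; Q ≈ 1.325; R ≈ 1.258; S ≈ 1.615.
Targets: 4:3 ≈ 1.333; golden ratio ≈ 1.618; 5:4 ≈ 1.250; 16:9 ≈ 1.778.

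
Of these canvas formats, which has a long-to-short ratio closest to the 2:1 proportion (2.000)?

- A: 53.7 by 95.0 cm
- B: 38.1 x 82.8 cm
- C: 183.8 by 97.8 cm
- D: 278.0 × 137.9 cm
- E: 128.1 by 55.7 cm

Ratios (long/short): A ≈ 1.769; B ≈ 2.173; C ≈ 1.879; D ≈ 2.016; E ≈ 2.300.
2:1 ≈ 2.000; option D is nearest (Δ 0.016).

D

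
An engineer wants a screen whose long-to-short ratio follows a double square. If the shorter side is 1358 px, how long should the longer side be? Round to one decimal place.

2716.0 px

2:1 = 2.00000.
Longer side = 1358 × 2.00000 ≈ 2716.000 → 2716.0 px.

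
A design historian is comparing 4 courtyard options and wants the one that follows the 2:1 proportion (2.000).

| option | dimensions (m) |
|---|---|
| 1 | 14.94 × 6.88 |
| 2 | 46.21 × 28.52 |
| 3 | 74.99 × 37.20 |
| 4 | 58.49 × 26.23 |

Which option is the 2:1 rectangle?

Ratios (long/short): 1 ≈ 2.172; 2 ≈ 1.620; 3 ≈ 2.016; 4 ≈ 2.230.
2:1 ≈ 2.000; option 3 is nearest (Δ 0.016).

3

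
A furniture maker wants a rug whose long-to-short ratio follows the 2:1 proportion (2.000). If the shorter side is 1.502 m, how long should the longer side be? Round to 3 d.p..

2:1 = 2.00000.
Longer side = 1.502 × 2.00000 ≈ 3.00400 → 3.004 m.

3.004 m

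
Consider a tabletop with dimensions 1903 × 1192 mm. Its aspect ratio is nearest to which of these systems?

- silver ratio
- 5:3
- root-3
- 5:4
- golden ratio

Ratio = 1903 / 1192 ≈ 1.596.
Distances: silver ratio 2.414 (Δ 0.818); 5:3 1.667 (Δ 0.071); root-3 1.732 (Δ 0.136); 5:4 1.250 (Δ 0.346); golden ratio 1.618 (Δ 0.022).

golden ratio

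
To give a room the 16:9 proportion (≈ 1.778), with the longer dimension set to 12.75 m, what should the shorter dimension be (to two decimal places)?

16:9 ≈ 1.77778.
Shorter side = 12.75 ÷ 1.77778 ≈ 7.1719 → 7.17 m.

7.17 m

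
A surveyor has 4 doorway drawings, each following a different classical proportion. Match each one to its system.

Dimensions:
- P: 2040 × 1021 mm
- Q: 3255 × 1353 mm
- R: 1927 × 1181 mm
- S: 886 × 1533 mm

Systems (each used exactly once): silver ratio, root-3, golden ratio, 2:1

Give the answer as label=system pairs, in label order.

P=2:1, Q=silver ratio, R=golden ratio, S=root-3

P = 2040/1021 ≈ 1.998 → 2:1 (2.000)
Q = 3255/1353 ≈ 2.406 → silver ratio (2.414)
R = 1927/1181 ≈ 1.632 → golden ratio (1.618)
S = 1533/886 ≈ 1.730 → root-3 (1.732)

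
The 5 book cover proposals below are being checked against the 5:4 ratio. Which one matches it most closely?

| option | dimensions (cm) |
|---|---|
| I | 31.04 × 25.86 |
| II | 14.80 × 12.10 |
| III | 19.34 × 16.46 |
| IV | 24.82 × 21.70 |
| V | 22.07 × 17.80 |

Ratios (long/short): I ≈ 1.200; II ≈ 1.223; III ≈ 1.175; IV ≈ 1.144; V ≈ 1.240.
5:4 ≈ 1.250; option V is nearest (Δ 0.010).

V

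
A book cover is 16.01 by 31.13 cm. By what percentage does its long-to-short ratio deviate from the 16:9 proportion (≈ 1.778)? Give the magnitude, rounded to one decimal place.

Ratio = 31.13 / 16.01 ≈ 1.9444.
Ideal 16:9 ≈ 1.7778. |1.9444 − 1.7778| / 1.7778 ≈ 9.37% → 9.4%.

9.4%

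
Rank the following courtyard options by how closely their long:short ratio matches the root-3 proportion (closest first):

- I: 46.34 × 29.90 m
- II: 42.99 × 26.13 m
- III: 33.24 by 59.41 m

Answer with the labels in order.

Ratios: I = 46.34 / 29.90 ≈ 1.550; II = 42.99 / 26.13 ≈ 1.645; III = 59.41 / 33.24 ≈ 1.787.
|Δ from 1.732|: I 0.182; II 0.087; III 0.055.

III, II, I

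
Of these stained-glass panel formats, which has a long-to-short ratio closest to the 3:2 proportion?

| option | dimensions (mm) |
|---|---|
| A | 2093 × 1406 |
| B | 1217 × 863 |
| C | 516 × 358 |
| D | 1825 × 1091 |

Target 3:2 ≈ 1.500.
A: 1.489 (Δ0.011)  B: 1.410 (Δ0.090)  C: 1.441 (Δ0.059)  D: 1.673 (Δ0.173)

A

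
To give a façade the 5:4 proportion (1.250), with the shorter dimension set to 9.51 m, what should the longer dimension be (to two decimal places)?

11.89 m

5:4 = 1.25000.
Longer side = 9.51 × 1.25000 ≈ 11.8875 → 11.89 m.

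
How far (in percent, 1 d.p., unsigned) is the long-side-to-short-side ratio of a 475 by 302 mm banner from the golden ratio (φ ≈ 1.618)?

2.8%

Ratio = 475 / 302 ≈ 1.5728.
Ideal golden ratio ≈ 1.6180. |1.5728 − 1.6180| / 1.6180 ≈ 2.79% → 2.8%.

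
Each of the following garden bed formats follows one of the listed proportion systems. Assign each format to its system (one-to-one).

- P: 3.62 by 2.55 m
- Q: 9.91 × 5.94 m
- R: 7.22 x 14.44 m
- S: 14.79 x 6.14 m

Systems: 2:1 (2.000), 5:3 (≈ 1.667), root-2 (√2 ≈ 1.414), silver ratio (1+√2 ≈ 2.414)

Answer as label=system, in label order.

P=root-2, Q=5:3, R=2:1, S=silver ratio

Ratios: P ≈ 1.420; Q ≈ 1.668; R ≈ 2.000; S ≈ 2.409.
Targets: 2:1 ≈ 2.000; 5:3 ≈ 1.667; root-2 ≈ 1.414; silver ratio ≈ 2.414.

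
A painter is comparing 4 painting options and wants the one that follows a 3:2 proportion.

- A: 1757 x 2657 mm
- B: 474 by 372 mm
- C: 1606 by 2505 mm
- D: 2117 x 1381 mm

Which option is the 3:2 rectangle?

Target 3:2 ≈ 1.500.
A: 1.512 (Δ0.012)  B: 1.274 (Δ0.226)  C: 1.560 (Δ0.060)  D: 1.533 (Δ0.033)

A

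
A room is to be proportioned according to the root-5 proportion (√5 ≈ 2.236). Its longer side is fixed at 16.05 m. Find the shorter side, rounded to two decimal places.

7.18 m

root-5 ≈ 2.23607.
Shorter side = 16.05 ÷ 2.23607 ≈ 7.1778 → 7.18 m.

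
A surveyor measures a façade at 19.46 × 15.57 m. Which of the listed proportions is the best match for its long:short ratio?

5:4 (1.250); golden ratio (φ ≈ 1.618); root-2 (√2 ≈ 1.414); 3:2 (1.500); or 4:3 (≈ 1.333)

5:4

Ratio = 19.46 / 15.57 ≈ 1.250.
Distances: 5:4 1.250 (Δ 0.000); golden ratio 1.618 (Δ 0.368); root-2 1.414 (Δ 0.164); 3:2 1.500 (Δ 0.250); 4:3 1.333 (Δ 0.083).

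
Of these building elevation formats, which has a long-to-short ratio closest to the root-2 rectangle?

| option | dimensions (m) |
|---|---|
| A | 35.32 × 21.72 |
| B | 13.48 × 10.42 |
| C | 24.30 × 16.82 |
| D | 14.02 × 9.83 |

D

Ratios (long/short): A ≈ 1.626; B ≈ 1.294; C ≈ 1.445; D ≈ 1.426.
root-2 ≈ 1.414; option D is nearest (Δ 0.012).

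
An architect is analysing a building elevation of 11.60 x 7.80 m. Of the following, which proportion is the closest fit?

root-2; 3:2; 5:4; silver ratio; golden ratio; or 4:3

3:2

11.60/7.80 ≈ 1.487. Nearest candidates are 3:2 (1.500, off by 0.013) and root-2 (1.414, off by 0.073).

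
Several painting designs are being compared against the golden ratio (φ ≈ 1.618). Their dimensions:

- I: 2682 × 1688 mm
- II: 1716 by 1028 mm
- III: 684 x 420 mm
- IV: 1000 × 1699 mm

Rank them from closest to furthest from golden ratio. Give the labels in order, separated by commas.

Ratios: I = 2682 / 1688 ≈ 1.589; II = 1716 / 1028 ≈ 1.669; III = 684 / 420 ≈ 1.629; IV = 1699 / 1000 ≈ 1.699.
|Δ from 1.618|: I 0.029; II 0.051; III 0.011; IV 0.081.

III, I, II, IV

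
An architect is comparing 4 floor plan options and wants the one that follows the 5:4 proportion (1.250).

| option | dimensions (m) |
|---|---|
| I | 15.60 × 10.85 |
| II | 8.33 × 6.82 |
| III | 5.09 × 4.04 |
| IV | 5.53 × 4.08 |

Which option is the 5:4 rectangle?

III

Target 5:4 ≈ 1.250.
I: 1.438 (Δ0.188)  II: 1.221 (Δ0.029)  III: 1.260 (Δ0.010)  IV: 1.355 (Δ0.105)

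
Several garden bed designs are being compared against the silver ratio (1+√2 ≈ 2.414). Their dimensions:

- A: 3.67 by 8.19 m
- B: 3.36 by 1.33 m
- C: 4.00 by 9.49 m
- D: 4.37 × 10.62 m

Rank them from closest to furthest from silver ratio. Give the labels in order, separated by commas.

Ratios: A = 8.19 / 3.67 ≈ 2.232; B = 3.36 / 1.33 ≈ 2.526; C = 9.49 / 4.00 ≈ 2.373; D = 10.62 / 4.37 ≈ 2.430.
|Δ from 2.414|: A 0.182; B 0.112; C 0.041; D 0.016.

D, C, B, A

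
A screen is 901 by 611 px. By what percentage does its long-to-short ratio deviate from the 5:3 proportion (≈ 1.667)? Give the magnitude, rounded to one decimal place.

11.5%

Ratio = 901 / 611 ≈ 1.4746.
Ideal 5:3 ≈ 1.6667. |1.4746 − 1.6667| / 1.6667 ≈ 11.53% → 11.5%.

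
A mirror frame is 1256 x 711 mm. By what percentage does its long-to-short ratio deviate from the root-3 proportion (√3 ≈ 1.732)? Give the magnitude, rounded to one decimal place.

Ratio = 1256 / 711 ≈ 1.7665.
Ideal root-3 ≈ 1.7321. |1.7665 − 1.7321| / 1.7321 ≈ 1.99% → 2.0%.

2.0%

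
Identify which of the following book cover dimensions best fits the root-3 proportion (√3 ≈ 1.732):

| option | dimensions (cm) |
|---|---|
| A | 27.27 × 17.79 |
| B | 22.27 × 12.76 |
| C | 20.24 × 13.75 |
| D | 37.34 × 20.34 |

Ratios (long/short): A ≈ 1.533; B ≈ 1.745; C ≈ 1.472; D ≈ 1.836.
root-3 ≈ 1.732; option B is nearest (Δ 0.013).

B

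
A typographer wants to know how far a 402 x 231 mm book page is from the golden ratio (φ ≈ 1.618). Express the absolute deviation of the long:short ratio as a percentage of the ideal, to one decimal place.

7.6%

Ratio = 402 / 231 ≈ 1.7403.
Ideal golden ratio ≈ 1.6180. |1.7403 − 1.6180| / 1.6180 ≈ 7.56% → 7.6%.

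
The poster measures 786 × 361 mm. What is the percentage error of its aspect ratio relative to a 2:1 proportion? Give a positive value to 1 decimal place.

8.9%

Ratio = 786 / 361 ≈ 2.1773.
Ideal 2:1 = 2.0000. |2.1773 − 2.0000| / 2.0000 ≈ 8.86% → 8.9%.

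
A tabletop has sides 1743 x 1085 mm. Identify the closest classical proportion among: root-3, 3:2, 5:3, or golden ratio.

Ratio = 1743 / 1085 ≈ 1.606.
Distances: root-3 1.732 (Δ 0.126); 3:2 1.500 (Δ 0.106); 5:3 1.667 (Δ 0.061); golden ratio 1.618 (Δ 0.012).

golden ratio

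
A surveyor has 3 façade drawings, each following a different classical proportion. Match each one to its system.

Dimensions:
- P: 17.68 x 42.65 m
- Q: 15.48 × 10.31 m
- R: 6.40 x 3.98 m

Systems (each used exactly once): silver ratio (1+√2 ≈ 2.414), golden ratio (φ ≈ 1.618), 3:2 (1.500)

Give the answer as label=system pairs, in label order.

P = 42.65/17.68 ≈ 2.412 → silver ratio (2.414)
Q = 15.48/10.31 ≈ 1.501 → 3:2 (1.500)
R = 6.40/3.98 ≈ 1.608 → golden ratio (1.618)

P=silver ratio, Q=3:2, R=golden ratio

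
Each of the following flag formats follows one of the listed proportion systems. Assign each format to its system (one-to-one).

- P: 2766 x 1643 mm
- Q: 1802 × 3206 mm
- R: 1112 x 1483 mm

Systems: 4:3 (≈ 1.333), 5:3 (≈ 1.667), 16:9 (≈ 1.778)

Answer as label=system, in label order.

P=5:3, Q=16:9, R=4:3

P = 2766/1643 ≈ 1.684 → 5:3 (1.667)
Q = 3206/1802 ≈ 1.779 → 16:9 (1.778)
R = 1483/1112 ≈ 1.334 → 4:3 (1.333)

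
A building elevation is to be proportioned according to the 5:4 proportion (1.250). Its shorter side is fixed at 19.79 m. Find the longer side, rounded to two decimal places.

24.74 m

5:4 = 1.25000.
Longer side = 19.79 × 1.25000 ≈ 24.7375 → 24.74 m.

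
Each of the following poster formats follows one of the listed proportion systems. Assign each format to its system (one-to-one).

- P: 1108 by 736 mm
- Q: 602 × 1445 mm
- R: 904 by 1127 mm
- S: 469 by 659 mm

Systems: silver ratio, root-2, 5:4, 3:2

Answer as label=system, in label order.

P=3:2, Q=silver ratio, R=5:4, S=root-2

Ratios: P ≈ 1.505; Q ≈ 2.400; R ≈ 1.247; S ≈ 1.405.
Targets: silver ratio ≈ 2.414; root-2 ≈ 1.414; 5:4 ≈ 1.250; 3:2 ≈ 1.500.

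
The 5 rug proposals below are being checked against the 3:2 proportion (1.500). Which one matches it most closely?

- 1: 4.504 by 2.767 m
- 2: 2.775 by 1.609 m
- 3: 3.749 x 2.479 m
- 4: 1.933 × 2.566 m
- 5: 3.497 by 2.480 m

Target 3:2 ≈ 1.500.
1: 1.628 (Δ0.128)  2: 1.725 (Δ0.225)  3: 1.512 (Δ0.012)  4: 1.327 (Δ0.173)  5: 1.410 (Δ0.090)

3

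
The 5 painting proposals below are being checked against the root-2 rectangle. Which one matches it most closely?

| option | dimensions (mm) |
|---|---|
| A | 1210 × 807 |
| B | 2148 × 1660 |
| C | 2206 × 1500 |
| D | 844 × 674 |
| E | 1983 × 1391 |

Target root-2 ≈ 1.414.
A: 1.499 (Δ0.085)  B: 1.294 (Δ0.120)  C: 1.471 (Δ0.057)  D: 1.252 (Δ0.162)  E: 1.426 (Δ0.012)

E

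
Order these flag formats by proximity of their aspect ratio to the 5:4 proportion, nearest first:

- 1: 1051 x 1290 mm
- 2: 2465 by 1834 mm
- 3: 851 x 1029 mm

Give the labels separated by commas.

1: 1290/1051 ≈ 1.227 → |1.227 − 1.250| = 0.023
2: 2465/1834 ≈ 1.344 → |1.344 − 1.250| = 0.094
3: 1029/851 ≈ 1.209 → |1.209 − 1.250| = 0.041

1, 3, 2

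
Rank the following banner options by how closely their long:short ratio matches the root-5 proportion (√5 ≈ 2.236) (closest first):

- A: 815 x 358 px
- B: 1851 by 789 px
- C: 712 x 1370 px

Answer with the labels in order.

A, B, C

A: 815/358 ≈ 2.277 → |2.277 − 2.236| = 0.041
B: 1851/789 ≈ 2.346 → |2.346 − 2.236| = 0.110
C: 1370/712 ≈ 1.924 → |1.924 − 2.236| = 0.312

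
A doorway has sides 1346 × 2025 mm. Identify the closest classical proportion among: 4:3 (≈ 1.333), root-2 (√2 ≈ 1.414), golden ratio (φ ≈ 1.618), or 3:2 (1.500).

2025/1346 ≈ 1.504. Nearest candidates are 3:2 (1.500, off by 0.004) and root-2 (1.414, off by 0.090).

3:2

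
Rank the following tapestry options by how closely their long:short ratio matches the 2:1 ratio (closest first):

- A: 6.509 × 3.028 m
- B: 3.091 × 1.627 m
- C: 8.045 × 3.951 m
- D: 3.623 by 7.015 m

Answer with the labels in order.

C, D, B, A

A: 6.509/3.028 ≈ 2.150 → |2.150 − 2.000| = 0.150
B: 3.091/1.627 ≈ 1.900 → |1.900 − 2.000| = 0.100
C: 8.045/3.951 ≈ 2.036 → |2.036 − 2.000| = 0.036
D: 7.015/3.623 ≈ 1.936 → |1.936 − 2.000| = 0.064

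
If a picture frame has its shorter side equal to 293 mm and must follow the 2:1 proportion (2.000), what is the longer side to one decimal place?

2:1 = 2.00000.
Longer side = 293 × 2.00000 ≈ 586.000 → 586.0 mm.

586.0 mm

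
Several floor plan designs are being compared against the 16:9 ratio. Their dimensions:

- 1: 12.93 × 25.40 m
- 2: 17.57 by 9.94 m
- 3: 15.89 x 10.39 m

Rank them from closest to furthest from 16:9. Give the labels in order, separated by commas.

1: 25.40/12.93 ≈ 1.964 → |1.964 − 1.778| = 0.186
2: 17.57/9.94 ≈ 1.768 → |1.768 − 1.778| = 0.010
3: 15.89/10.39 ≈ 1.529 → |1.529 − 1.778| = 0.249

2, 1, 3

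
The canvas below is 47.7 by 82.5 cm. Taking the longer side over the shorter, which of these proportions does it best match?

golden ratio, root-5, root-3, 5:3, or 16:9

Ratio = 82.5 / 47.7 ≈ 1.730.
Distances: golden ratio 1.618 (Δ 0.112); root-5 2.236 (Δ 0.506); root-3 1.732 (Δ 0.002); 5:3 1.667 (Δ 0.063); 16:9 1.778 (Δ 0.048).

root-3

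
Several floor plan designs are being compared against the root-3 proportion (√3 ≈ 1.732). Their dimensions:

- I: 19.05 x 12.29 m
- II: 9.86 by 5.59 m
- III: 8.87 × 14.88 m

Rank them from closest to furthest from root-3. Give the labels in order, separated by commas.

I: 19.05/12.29 ≈ 1.550 → |1.550 − 1.732| = 0.182
II: 9.86/5.59 ≈ 1.764 → |1.764 − 1.732| = 0.032
III: 14.88/8.87 ≈ 1.678 → |1.678 − 1.732| = 0.054

II, III, I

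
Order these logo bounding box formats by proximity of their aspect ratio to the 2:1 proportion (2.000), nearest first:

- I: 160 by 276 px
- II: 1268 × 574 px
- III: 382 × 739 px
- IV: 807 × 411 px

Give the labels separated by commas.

Ratios: I = 276 / 160 ≈ 1.725; II = 1268 / 574 ≈ 2.209; III = 739 / 382 ≈ 1.935; IV = 807 / 411 ≈ 1.964.
|Δ from 2.000|: I 0.275; II 0.209; III 0.065; IV 0.036.

IV, III, II, I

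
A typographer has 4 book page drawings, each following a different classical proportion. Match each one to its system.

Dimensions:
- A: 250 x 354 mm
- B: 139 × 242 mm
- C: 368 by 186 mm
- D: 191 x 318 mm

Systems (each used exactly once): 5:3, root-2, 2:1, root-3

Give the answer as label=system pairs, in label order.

A=root-2, B=root-3, C=2:1, D=5:3

A = 354/250 ≈ 1.416 → root-2 (1.414)
B = 242/139 ≈ 1.741 → root-3 (1.732)
C = 368/186 ≈ 1.978 → 2:1 (2.000)
D = 318/191 ≈ 1.665 → 5:3 (1.667)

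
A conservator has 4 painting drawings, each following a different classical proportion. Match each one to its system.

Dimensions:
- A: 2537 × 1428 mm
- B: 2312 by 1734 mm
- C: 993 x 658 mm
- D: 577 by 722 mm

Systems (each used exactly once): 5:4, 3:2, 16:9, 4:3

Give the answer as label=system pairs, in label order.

A = 2537/1428 ≈ 1.777 → 16:9 (1.778)
B = 2312/1734 ≈ 1.333 → 4:3 (1.333)
C = 993/658 ≈ 1.509 → 3:2 (1.500)
D = 722/577 ≈ 1.251 → 5:4 (1.250)

A=16:9, B=4:3, C=3:2, D=5:4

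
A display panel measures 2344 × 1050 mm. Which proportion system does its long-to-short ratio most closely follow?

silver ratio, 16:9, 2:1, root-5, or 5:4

Ratio = 2344 / 1050 ≈ 2.232.
Distances: silver ratio 2.414 (Δ 0.182); 16:9 1.778 (Δ 0.454); 2:1 2.000 (Δ 0.232); root-5 2.236 (Δ 0.004); 5:4 1.250 (Δ 0.982).

root-5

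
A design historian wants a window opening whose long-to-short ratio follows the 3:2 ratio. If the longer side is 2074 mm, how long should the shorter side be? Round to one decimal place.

3:2 = 1.50000.
Shorter side = 2074 ÷ 1.50000 ≈ 1382.667 → 1382.7 mm.

1382.7 mm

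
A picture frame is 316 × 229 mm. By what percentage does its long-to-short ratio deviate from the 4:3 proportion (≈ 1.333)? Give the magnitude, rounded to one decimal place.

Ratio = 316 / 229 ≈ 1.3799.
Ideal 4:3 ≈ 1.3333. |1.3799 − 1.3333| / 1.3333 ≈ 3.50% → 3.5%.

3.5%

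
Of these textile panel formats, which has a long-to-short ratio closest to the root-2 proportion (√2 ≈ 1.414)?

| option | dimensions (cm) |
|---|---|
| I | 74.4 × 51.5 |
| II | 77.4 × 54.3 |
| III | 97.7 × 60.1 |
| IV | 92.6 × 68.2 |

Ratios (long/short): I ≈ 1.445; II ≈ 1.425; III ≈ 1.626; IV ≈ 1.358.
root-2 ≈ 1.414; option II is nearest (Δ 0.011).

II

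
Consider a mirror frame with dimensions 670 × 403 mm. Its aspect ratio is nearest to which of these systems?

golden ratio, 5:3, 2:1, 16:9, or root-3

5:3

670/403 ≈ 1.663. Nearest candidates are 5:3 (1.667, off by 0.004) and golden ratio (1.618, off by 0.045).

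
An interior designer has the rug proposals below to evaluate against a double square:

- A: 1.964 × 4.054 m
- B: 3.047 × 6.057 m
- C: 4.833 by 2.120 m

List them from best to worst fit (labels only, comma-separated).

B, A, C

Ratios: A = 4.054 / 1.964 ≈ 2.064; B = 6.057 / 3.047 ≈ 1.988; C = 4.833 / 2.120 ≈ 2.280.
|Δ from 2.000|: A 0.064; B 0.012; C 0.280.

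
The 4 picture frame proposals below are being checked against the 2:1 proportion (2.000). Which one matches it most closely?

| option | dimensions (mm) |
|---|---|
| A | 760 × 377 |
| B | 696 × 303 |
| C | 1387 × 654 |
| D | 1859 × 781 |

Ratios (long/short): A ≈ 2.016; B ≈ 2.297; C ≈ 2.121; D ≈ 2.380.
2:1 ≈ 2.000; option A is nearest (Δ 0.016).

A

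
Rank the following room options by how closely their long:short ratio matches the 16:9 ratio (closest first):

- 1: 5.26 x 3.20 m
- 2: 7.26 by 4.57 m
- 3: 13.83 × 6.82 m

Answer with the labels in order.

Ratios: 1 = 5.26 / 3.20 ≈ 1.644; 2 = 7.26 / 4.57 ≈ 1.589; 3 = 13.83 / 6.82 ≈ 2.028.
|Δ from 1.778|: 1 0.134; 2 0.189; 3 0.250.

1, 2, 3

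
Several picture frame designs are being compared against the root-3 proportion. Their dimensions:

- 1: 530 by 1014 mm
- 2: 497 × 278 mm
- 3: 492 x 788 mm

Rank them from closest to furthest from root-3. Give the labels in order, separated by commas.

2, 3, 1

1: 1014/530 ≈ 1.913 → |1.913 − 1.732| = 0.181
2: 497/278 ≈ 1.788 → |1.788 − 1.732| = 0.056
3: 788/492 ≈ 1.602 → |1.602 − 1.732| = 0.130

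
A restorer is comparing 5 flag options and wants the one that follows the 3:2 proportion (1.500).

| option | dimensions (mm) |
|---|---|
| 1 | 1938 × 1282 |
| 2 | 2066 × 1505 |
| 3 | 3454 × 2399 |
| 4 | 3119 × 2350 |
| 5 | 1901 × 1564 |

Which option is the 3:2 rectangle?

Target 3:2 ≈ 1.500.
1: 1.512 (Δ0.012)  2: 1.373 (Δ0.127)  3: 1.440 (Δ0.060)  4: 1.327 (Δ0.173)  5: 1.215 (Δ0.285)

1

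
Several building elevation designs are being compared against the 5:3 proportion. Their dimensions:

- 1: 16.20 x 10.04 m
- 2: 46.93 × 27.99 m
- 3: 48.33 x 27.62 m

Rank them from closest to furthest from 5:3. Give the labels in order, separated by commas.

2, 1, 3

Ratios: 1 = 16.20 / 10.04 ≈ 1.614; 2 = 46.93 / 27.99 ≈ 1.677; 3 = 48.33 / 27.62 ≈ 1.750.
|Δ from 1.667|: 1 0.053; 2 0.010; 3 0.083.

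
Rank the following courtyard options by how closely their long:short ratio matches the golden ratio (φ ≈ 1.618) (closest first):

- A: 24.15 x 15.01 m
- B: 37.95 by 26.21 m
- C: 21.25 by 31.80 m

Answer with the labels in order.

A, C, B

A: 24.15/15.01 ≈ 1.609 → |1.609 − 1.618| = 0.009
B: 37.95/26.21 ≈ 1.448 → |1.448 − 1.618| = 0.170
C: 31.80/21.25 ≈ 1.496 → |1.496 − 1.618| = 0.122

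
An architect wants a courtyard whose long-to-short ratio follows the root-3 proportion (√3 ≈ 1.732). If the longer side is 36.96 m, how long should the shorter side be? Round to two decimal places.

root-3 ≈ 1.73205.
Shorter side = 36.96 ÷ 1.73205 ≈ 21.3389 → 21.34 m.

21.34 m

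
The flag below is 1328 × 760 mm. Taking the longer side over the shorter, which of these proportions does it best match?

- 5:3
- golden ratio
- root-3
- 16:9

root-3

1328/760 ≈ 1.747. Nearest candidates are root-3 (1.732, off by 0.015) and 16:9 (1.778, off by 0.031).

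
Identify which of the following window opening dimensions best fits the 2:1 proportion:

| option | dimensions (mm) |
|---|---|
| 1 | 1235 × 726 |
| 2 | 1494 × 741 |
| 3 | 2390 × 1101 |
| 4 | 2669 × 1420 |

2

Ratios (long/short): 1 ≈ 1.701; 2 ≈ 2.016; 3 ≈ 2.171; 4 ≈ 1.880.
2:1 ≈ 2.000; option 2 is nearest (Δ 0.016).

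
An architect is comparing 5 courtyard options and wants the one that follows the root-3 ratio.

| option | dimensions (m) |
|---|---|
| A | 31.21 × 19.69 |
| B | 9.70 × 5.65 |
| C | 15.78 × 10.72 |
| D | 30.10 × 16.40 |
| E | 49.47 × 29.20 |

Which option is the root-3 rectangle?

B

Ratios (long/short): A ≈ 1.585; B ≈ 1.717; C ≈ 1.472; D ≈ 1.835; E ≈ 1.694.
root-3 ≈ 1.732; option B is nearest (Δ 0.015).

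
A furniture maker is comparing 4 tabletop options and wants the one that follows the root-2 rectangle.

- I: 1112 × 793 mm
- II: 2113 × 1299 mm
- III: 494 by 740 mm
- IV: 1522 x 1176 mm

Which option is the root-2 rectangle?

Ratios (long/short): I ≈ 1.402; II ≈ 1.627; III ≈ 1.498; IV ≈ 1.294.
root-2 ≈ 1.414; option I is nearest (Δ 0.012).

I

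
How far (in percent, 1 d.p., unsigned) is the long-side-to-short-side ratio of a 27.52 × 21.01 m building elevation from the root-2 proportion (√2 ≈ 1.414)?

7.4%

Ratio = 27.52 / 21.01 ≈ 1.3099.
Ideal root-2 ≈ 1.4142. |1.3099 − 1.4142| / 1.4142 ≈ 7.38% → 7.4%.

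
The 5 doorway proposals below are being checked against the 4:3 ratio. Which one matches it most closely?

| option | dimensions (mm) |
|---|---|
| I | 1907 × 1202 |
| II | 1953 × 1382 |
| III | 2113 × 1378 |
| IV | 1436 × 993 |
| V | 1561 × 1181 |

Ratios (long/short): I ≈ 1.587; II ≈ 1.413; III ≈ 1.533; IV ≈ 1.446; V ≈ 1.322.
4:3 ≈ 1.333; option V is nearest (Δ 0.011).

V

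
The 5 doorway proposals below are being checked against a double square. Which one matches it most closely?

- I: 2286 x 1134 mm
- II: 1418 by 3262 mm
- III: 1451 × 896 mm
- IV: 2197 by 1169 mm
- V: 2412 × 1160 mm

I

Ratios (long/short): I ≈ 2.016; II ≈ 2.300; III ≈ 1.619; IV ≈ 1.879; V ≈ 2.079.
2:1 ≈ 2.000; option I is nearest (Δ 0.016).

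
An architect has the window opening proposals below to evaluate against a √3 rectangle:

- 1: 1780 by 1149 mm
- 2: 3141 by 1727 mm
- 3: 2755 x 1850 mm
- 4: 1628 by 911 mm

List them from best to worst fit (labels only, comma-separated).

4, 2, 1, 3

Ratios: 1 = 1780 / 1149 ≈ 1.549; 2 = 3141 / 1727 ≈ 1.819; 3 = 2755 / 1850 ≈ 1.489; 4 = 1628 / 911 ≈ 1.787.
|Δ from 1.732|: 1 0.183; 2 0.087; 3 0.243; 4 0.055.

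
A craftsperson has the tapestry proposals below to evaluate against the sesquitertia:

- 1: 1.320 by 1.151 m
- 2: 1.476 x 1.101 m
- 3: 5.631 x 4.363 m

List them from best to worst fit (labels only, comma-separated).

2, 3, 1

Ratios: 1 = 1.320 / 1.151 ≈ 1.147; 2 = 1.476 / 1.101 ≈ 1.341; 3 = 5.631 / 4.363 ≈ 1.291.
|Δ from 1.333|: 1 0.186; 2 0.008; 3 0.042.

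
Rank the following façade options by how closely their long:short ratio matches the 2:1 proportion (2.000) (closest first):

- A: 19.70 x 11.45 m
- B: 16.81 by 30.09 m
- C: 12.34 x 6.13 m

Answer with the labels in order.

Ratios: A = 19.70 / 11.45 ≈ 1.721; B = 30.09 / 16.81 ≈ 1.790; C = 12.34 / 6.13 ≈ 2.013.
|Δ from 2.000|: A 0.279; B 0.210; C 0.013.

C, B, A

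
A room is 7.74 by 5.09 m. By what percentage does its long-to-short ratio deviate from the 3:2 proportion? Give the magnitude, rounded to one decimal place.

1.4%

Ratio = 7.74 / 5.09 ≈ 1.5206.
Ideal 3:2 = 1.5000. |1.5206 − 1.5000| / 1.5000 ≈ 1.37% → 1.4%.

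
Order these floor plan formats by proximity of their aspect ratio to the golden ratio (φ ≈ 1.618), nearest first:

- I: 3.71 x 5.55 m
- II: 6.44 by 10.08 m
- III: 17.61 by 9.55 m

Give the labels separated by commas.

II, I, III

Ratios: I = 5.55 / 3.71 ≈ 1.496; II = 10.08 / 6.44 ≈ 1.565; III = 17.61 / 9.55 ≈ 1.844.
|Δ from 1.618|: I 0.122; II 0.053; III 0.226.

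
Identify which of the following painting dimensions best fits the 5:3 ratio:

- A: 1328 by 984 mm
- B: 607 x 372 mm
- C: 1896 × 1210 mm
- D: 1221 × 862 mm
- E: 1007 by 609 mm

Ratios (long/short): A ≈ 1.350; B ≈ 1.632; C ≈ 1.567; D ≈ 1.416; E ≈ 1.654.
5:3 ≈ 1.667; option E is nearest (Δ 0.013).

E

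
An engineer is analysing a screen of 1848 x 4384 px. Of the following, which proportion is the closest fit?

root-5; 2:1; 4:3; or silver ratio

silver ratio

4384/1848 ≈ 2.372. Nearest candidates are silver ratio (2.414, off by 0.042) and root-5 (2.236, off by 0.136).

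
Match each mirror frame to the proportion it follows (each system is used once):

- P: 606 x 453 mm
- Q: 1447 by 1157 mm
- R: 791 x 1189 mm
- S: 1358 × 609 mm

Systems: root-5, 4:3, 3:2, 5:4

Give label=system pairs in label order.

P = 606/453 ≈ 1.338 → 4:3 (1.333)
Q = 1447/1157 ≈ 1.251 → 5:4 (1.250)
R = 1189/791 ≈ 1.503 → 3:2 (1.500)
S = 1358/609 ≈ 2.230 → root-5 (2.236)

P=4:3, Q=5:4, R=3:2, S=root-5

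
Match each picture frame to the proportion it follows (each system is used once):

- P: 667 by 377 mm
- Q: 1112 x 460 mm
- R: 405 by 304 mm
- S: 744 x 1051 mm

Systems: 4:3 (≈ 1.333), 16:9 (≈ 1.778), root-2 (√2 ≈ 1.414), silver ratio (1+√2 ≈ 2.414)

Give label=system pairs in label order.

P = 667/377 ≈ 1.769 → 16:9 (1.778)
Q = 1112/460 ≈ 2.417 → silver ratio (2.414)
R = 405/304 ≈ 1.332 → 4:3 (1.333)
S = 1051/744 ≈ 1.413 → root-2 (1.414)

P=16:9, Q=silver ratio, R=4:3, S=root-2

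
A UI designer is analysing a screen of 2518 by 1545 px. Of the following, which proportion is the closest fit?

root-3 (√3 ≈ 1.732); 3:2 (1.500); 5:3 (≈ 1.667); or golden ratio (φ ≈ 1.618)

golden ratio

2518/1545 ≈ 1.630. Nearest candidates are golden ratio (1.618, off by 0.012) and 5:3 (1.667, off by 0.037).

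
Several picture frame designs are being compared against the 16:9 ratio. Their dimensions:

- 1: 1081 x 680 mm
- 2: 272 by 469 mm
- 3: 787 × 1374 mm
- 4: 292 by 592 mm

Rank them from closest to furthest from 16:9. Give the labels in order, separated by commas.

3, 2, 1, 4

1: 1081/680 ≈ 1.590 → |1.590 − 1.778| = 0.188
2: 469/272 ≈ 1.724 → |1.724 − 1.778| = 0.054
3: 1374/787 ≈ 1.746 → |1.746 − 1.778| = 0.032
4: 592/292 ≈ 2.027 → |2.027 − 1.778| = 0.249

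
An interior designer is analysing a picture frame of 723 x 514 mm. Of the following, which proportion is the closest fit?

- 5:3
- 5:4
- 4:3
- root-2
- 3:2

root-2

723/514 ≈ 1.407. Nearest candidates are root-2 (1.414, off by 0.007) and 4:3 (1.333, off by 0.074).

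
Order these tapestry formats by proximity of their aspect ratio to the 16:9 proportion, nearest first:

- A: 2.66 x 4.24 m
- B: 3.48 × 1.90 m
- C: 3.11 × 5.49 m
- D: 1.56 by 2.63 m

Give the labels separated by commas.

C, B, D, A

Ratios: A = 4.24 / 2.66 ≈ 1.594; B = 3.48 / 1.90 ≈ 1.832; C = 5.49 / 3.11 ≈ 1.765; D = 2.63 / 1.56 ≈ 1.686.
|Δ from 1.778|: A 0.184; B 0.054; C 0.013; D 0.092.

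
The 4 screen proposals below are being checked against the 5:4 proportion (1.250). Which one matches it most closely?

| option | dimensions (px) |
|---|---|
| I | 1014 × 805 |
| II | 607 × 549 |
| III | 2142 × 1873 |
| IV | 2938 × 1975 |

I

Target 5:4 ≈ 1.250.
I: 1.260 (Δ0.010)  II: 1.106 (Δ0.144)  III: 1.144 (Δ0.106)  IV: 1.488 (Δ0.238)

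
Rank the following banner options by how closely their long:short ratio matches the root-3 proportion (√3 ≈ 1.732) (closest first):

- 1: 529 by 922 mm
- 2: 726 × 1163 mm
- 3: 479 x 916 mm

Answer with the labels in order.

1, 2, 3

1: 922/529 ≈ 1.743 → |1.743 − 1.732| = 0.011
2: 1163/726 ≈ 1.602 → |1.602 − 1.732| = 0.130
3: 916/479 ≈ 1.912 → |1.912 − 1.732| = 0.180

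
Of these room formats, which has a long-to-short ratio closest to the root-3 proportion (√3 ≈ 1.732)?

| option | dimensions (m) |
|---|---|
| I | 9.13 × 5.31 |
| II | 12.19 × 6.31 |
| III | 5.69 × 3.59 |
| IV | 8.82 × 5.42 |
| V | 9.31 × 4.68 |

Target root-3 ≈ 1.732.
I: 1.719 (Δ0.013)  II: 1.932 (Δ0.200)  III: 1.585 (Δ0.147)  IV: 1.627 (Δ0.105)  V: 1.989 (Δ0.257)

I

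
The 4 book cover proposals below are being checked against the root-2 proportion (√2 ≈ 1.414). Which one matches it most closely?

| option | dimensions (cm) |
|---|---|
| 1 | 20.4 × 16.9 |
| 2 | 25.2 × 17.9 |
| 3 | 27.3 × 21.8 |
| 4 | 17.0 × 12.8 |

2

Target root-2 ≈ 1.414.
1: 1.207 (Δ0.207)  2: 1.408 (Δ0.006)  3: 1.252 (Δ0.162)  4: 1.328 (Δ0.086)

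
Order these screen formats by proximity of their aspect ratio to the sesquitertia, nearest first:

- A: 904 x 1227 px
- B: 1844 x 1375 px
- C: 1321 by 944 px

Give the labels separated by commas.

A: 1227/904 ≈ 1.357 → |1.357 − 1.333| = 0.024
B: 1844/1375 ≈ 1.341 → |1.341 − 1.333| = 0.008
C: 1321/944 ≈ 1.399 → |1.399 − 1.333| = 0.066

B, A, C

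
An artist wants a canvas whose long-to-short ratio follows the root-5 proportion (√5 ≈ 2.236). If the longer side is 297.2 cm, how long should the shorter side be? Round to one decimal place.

root-5 ≈ 2.23607.
Shorter side = 297.2 ÷ 2.23607 ≈ 132.912 → 132.9 cm.

132.9 cm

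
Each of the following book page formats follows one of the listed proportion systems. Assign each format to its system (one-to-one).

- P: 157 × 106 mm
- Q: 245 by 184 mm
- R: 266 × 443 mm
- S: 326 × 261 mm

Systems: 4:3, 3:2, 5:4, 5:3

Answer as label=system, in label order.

P=3:2, Q=4:3, R=5:3, S=5:4

Ratios: P ≈ 1.481; Q ≈ 1.332; R ≈ 1.665; S ≈ 1.249.
Targets: 4:3 ≈ 1.333; 3:2 ≈ 1.500; 5:4 ≈ 1.250; 5:3 ≈ 1.667.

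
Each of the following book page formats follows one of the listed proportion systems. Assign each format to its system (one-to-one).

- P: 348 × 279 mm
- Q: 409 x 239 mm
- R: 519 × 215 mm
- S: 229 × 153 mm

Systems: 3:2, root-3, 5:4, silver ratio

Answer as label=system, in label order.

P=5:4, Q=root-3, R=silver ratio, S=3:2

P = 348/279 ≈ 1.247 → 5:4 (1.250)
Q = 409/239 ≈ 1.711 → root-3 (1.732)
R = 519/215 ≈ 2.414 → silver ratio (2.414)
S = 229/153 ≈ 1.497 → 3:2 (1.500)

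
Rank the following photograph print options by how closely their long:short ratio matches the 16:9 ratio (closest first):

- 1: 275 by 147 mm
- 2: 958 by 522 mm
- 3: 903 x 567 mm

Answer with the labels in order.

Ratios: 1 = 275 / 147 ≈ 1.871; 2 = 958 / 522 ≈ 1.835; 3 = 903 / 567 ≈ 1.593.
|Δ from 1.778|: 1 0.093; 2 0.057; 3 0.185.

2, 1, 3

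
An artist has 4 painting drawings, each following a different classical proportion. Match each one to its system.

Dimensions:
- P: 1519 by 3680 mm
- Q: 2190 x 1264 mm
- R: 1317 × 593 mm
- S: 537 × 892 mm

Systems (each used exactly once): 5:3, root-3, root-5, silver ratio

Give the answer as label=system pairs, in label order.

P=silver ratio, Q=root-3, R=root-5, S=5:3

P = 3680/1519 ≈ 2.423 → silver ratio (2.414)
Q = 2190/1264 ≈ 1.733 → root-3 (1.732)
R = 1317/593 ≈ 2.221 → root-5 (2.236)
S = 892/537 ≈ 1.661 → 5:3 (1.667)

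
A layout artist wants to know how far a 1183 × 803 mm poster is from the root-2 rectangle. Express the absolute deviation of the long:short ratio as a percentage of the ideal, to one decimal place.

Ratio = 1183 / 803 ≈ 1.4732.
Ideal root-2 ≈ 1.4142. |1.4732 − 1.4142| / 1.4142 ≈ 4.17% → 4.2%.

4.2%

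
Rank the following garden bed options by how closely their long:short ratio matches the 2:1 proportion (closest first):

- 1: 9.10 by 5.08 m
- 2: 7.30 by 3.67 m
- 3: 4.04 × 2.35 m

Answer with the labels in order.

Ratios: 1 = 9.10 / 5.08 ≈ 1.791; 2 = 7.30 / 3.67 ≈ 1.989; 3 = 4.04 / 2.35 ≈ 1.719.
|Δ from 2.000|: 1 0.209; 2 0.011; 3 0.281.

2, 1, 3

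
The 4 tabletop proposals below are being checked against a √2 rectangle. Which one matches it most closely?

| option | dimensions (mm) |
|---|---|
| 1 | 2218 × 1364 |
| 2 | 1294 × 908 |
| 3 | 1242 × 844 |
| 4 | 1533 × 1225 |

2

Ratios (long/short): 1 ≈ 1.626; 2 ≈ 1.425; 3 ≈ 1.472; 4 ≈ 1.251.
root-2 ≈ 1.414; option 2 is nearest (Δ 0.011).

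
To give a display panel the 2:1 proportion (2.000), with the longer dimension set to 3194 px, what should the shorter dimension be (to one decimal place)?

1597.0 px

2:1 = 2.00000.
Shorter side = 3194 ÷ 2.00000 ≈ 1597.000 → 1597.0 px.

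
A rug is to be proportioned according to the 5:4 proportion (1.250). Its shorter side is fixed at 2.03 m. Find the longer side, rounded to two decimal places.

2.54 m

5:4 = 1.25000.
Longer side = 2.03 × 1.25000 ≈ 2.5375 → 2.54 m.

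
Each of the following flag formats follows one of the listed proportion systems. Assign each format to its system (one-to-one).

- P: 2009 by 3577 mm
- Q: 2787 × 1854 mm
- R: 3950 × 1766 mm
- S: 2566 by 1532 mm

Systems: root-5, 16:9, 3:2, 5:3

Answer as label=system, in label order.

P=16:9, Q=3:2, R=root-5, S=5:3

Ratios: P ≈ 1.780; Q ≈ 1.503; R ≈ 2.237; S ≈ 1.675.
Targets: root-5 ≈ 2.236; 16:9 ≈ 1.778; 3:2 ≈ 1.500; 5:3 ≈ 1.667.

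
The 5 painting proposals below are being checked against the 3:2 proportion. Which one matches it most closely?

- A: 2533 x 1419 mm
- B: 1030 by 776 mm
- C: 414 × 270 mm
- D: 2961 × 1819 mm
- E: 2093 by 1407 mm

Target 3:2 ≈ 1.500.
A: 1.785 (Δ0.285)  B: 1.327 (Δ0.173)  C: 1.533 (Δ0.033)  D: 1.628 (Δ0.128)  E: 1.488 (Δ0.012)

E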